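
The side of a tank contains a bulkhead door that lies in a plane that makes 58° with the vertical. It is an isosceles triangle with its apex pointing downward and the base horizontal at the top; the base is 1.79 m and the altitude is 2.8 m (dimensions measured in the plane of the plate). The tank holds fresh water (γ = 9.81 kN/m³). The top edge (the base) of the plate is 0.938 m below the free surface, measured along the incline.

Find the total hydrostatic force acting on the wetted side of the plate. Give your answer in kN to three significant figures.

F ≈ 24.4 kN

γ = 9.81 kN/m³.
The plate makes 58° with the vertical, i.e. θ = 90° − 58° = 32° to the horizontal. Measuring y along the incline from the free-surface line, vertical depth h = y·sinθ with sinθ = 0.529919.
With the apex down, the centroid sits h/3 = 2.8/3 = 0.933333 m below the base (the top edge), so y_c = 0.938 + 0.933333 = 1.87133 m and h_c = 1.87133 × 0.529919 = 0.991653 m.
A = ½ × 1.79 × 2.8 = 2.506 m².
Resultant F = γ·h_c·A = 9.81 × 0.991653 × 2.506 = 24.3787 kN.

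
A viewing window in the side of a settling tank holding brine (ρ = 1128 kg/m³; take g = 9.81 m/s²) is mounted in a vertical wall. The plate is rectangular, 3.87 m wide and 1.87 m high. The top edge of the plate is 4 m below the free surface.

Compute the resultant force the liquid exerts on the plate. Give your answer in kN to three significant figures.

γ = ρg = 1128 × 9.81 / 1000 = 11.06568 kN/m³.
The centroid lies 1.87/2 = 0.935 m below the top edge, so the centroid depth is h_c = 4 + 0.935 = 4.935 m.
A = 3.87 × 1.87 = 7.2369 m².
Resultant F = γ·h_c·A = 11.06568 × 4.935 × 7.2369 = 395.201 kN.

F ≈ 395 kN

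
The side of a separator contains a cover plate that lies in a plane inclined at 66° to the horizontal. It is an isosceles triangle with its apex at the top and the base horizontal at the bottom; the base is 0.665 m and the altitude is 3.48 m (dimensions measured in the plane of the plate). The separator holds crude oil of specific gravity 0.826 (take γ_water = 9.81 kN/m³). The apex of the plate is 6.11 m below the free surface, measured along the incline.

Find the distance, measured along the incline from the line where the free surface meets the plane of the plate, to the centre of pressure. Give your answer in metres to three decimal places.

γ = 0.826 × 9.81 = 8.10306 kN/m³.
Let θ = 66° be the plate's angle to the horizontal; measure y along the incline from where the plane meets the free surface. Vertical depth h = y·sinθ with sinθ = 0.913545.
With the apex up, the centroid sits 2h/3 = 2 × 3.48/3 = 2.32 m below the apex, so y_c = 6.11 + 2.32 = 8.43 m and h_c = 8.43 × 0.913545 = 7.70118 m.
A = ½ × 0.665 × 3.48 = 1.1571 m².
Resultant F = γ·h_c·A = 8.10306 × 7.70118 × 1.1571 = 72.2067 kN.
I_c = b·h³/36 = 0.665 × 3.48³/36 = 0.778497 m⁴.
Centre of pressure: y_p = y_c + I_c/(y_c·A) = 8.43 + 0.778497/(8.43 × 1.1571) = 8.43 + 0.0798102 = 8.50981 m along the plane.

y_p = 8.510 m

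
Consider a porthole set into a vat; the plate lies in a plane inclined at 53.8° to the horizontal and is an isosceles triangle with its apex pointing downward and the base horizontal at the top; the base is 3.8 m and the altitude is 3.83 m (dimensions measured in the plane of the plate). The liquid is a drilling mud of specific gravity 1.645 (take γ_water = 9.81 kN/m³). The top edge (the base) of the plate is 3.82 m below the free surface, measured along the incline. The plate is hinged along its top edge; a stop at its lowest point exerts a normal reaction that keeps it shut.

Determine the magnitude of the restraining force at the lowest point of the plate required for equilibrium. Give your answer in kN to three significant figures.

P ≈ 181 kN

γ = 1.645 × 9.81 = 16.13745 kN/m³.
Let θ = 53.8° be the plate's angle to the horizontal; measure y along the incline from where the plane meets the free surface. Vertical depth h = y·sinθ with sinθ = 0.806960.
With the apex down, the centroid sits h/3 = 3.83/3 = 1.27667 m below the base (the top edge), so y_c = 3.82 + 1.27667 = 5.09667 m and h_c = 5.09667 × 0.806960 = 4.11281 m.
A = ½ × 3.8 × 3.83 = 7.277 m².
Resultant F = γ·h_c·A = 16.13745 × 4.11281 × 7.277 = 482.976 kN.
I_c = b·h³/36 = 3.8 × 3.83³/36 = 5.93031 m⁴.
Centre of pressure: y_p = y_c + I_c/(y_c·A) = 5.09667 + 5.93031/(5.09667 × 7.277) = 5.09667 + 0.159896 = 5.25657 m along the plane.
The resultant acts 1.27667 + 0.159896 = 1.43657 m (along the plate) below the hinge at the top edge, so the moment about the hinge is M = F × 1.43657 = 482.976 × 1.43657 = 693.829 kN·m.
A normal force at the bottom, 3.83 m from the hinge, must supply this moment: P = 693.829/3.83 = 181.156 kN.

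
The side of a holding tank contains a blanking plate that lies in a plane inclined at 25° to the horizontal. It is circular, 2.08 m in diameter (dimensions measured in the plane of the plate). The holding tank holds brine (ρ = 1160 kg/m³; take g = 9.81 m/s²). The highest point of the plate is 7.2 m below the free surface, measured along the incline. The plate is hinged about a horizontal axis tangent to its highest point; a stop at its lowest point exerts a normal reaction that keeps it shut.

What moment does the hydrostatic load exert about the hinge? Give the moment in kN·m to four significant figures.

M ≈ 144.5 kN·m

γ = ρg = 1160 × 9.81 / 1000 = 11.3796 kN/m³.
Let θ = 25° be the plate's angle to the horizontal; measure y along the incline from where the plane meets the free surface. Vertical depth h = y·sinθ with sinθ = 0.422618.
The centroid is at the centre, 1.04 m below the top of the plate, so y_c = 7.2 + 1.04 = 8.24 m and h_c = 8.24 × 0.422618 = 3.48237 m.
A = π(1.04)² = 3.39795 m².
Resultant F = γ·h_c·A = 11.3796 × 3.48237 × 3.39795 = 134.654 kN.
I_c = πr⁴/4 = π × 1.04⁴/4 = 0.918805 m⁴.
Centre of pressure: y_p = y_c + I_c/(y_c·A) = 8.24 + 0.918805/(8.24 × 3.39795) = 8.24 + 0.0328155 = 8.27282 m along the plane.
The resultant acts 1.04 + 0.0328155 = 1.07282 m (along the plate) below the hinge at the top edge, so the moment about the hinge is M = F × 1.07282 = 134.654 × 1.07282 = 144.46 kN·m.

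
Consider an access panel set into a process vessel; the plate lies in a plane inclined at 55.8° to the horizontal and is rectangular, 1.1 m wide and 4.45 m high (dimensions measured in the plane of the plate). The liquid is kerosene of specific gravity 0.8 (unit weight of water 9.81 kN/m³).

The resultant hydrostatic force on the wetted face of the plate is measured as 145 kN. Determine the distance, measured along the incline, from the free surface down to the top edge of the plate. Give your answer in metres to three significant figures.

γ = 0.8 × 9.81 = 7.848 kN/m³.
A = 1.1 × 4.45 = 4.895 m².
From F = γ·h_c·A, the centroid depth is h_c = 145/(7.848 × 4.895) = 3.77447 m.
Let θ = 55.8° be the plate's angle to the horizontal; measure y along the incline from where the plane meets the free surface. Vertical depth h = y·sinθ with sinθ = 0.827081.
Along the incline, y_c = h_c/sinθ = 3.77447/0.827081 = 4.5636 m.
The centroid lies 4.45/2 = 2.225 m below the top edge, so the top edge sits at y_top = 4.5636 − 2.225 = 2.3386 m along the incline.

y_top ≈ 2.34 m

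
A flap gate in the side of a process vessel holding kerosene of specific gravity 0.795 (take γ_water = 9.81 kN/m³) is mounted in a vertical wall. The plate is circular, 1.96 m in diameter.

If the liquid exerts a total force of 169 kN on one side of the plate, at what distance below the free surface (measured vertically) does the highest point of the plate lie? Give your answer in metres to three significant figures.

d_top ≈ 6.20 m

γ = 0.795 × 9.81 = 7.79895 kN/m³.
A = π(0.98)² = 3.01719 m².
From F = γ·h_c·A, the centroid depth is h_c = 169/(7.79895 × 3.01719) = 7.18204 m.
The centroid is at the centre, 0.98 m below the top of the plate, so the highest point sits at h_top = 7.18204 − 0.98 = 6.20204 m below the surface.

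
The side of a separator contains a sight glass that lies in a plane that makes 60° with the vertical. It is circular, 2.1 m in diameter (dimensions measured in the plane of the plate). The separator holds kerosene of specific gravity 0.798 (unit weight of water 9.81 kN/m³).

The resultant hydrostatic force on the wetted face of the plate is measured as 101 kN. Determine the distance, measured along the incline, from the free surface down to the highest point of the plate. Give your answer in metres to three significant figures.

γ = 0.798 × 9.81 = 7.82838 kN/m³.
A = π(1.05)² = 3.46361 m².
From F = γ·h_c·A, the centroid depth is h_c = 101/(7.82838 × 3.46361) = 3.72495 m.
The plate makes 60° with the vertical, i.e. θ = 90° − 60° = 30° to the horizontal. Measuring y along the incline from the free-surface line, vertical depth h = y·sinθ with sinθ = 0.500000.
Along the incline, y_c = h_c/sinθ = 3.72495/0.500000 = 7.4499 m.
The centroid is at the centre, 1.05 m below the top of the plate, so the highest point sits at y_top = 7.4499 − 1.05 = 6.3999 m along the incline.

y_top ≈ 6.40 m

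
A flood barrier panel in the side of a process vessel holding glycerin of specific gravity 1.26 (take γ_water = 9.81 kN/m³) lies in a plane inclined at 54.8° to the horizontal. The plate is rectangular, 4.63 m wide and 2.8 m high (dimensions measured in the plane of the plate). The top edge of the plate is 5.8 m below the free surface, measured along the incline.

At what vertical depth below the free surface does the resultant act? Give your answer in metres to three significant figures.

γ = 1.26 × 9.81 = 12.3606 kN/m³.
Let θ = 54.8° be the plate's angle to the horizontal; measure y along the incline from where the plane meets the free surface. Vertical depth h = y·sinθ with sinθ = 0.817145.
The centroid lies 2.8/2 = 1.4 m below the top edge, so y_c = 5.8 + 1.4 = 7.2 m and h_c = 7.2 × 0.817145 = 5.88344 m.
A = 4.63 × 2.8 = 12.964 m².
Resultant F = γ·h_c·A = 12.3606 × 5.88344 × 12.964 = 942.779 kN.
I_c = b·h³/12 = 4.63 × 2.8³/12 = 8.46981 m⁴.
Centre of pressure: y_p = y_c + I_c/(y_c·A) = 7.2 + 8.46981/(7.2 × 12.964) = 7.2 + 0.0907407 = 7.29074 m along the plane.
Vertically, h_p = y_p·sinθ = 7.29074 × 0.817145 = 5.95759 m.

h_p = 5.96 m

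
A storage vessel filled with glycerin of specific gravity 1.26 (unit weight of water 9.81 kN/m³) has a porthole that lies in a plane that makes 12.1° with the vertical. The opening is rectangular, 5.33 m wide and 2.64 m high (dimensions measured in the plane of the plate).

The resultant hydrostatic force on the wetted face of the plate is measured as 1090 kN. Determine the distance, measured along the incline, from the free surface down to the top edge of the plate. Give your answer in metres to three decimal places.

y_top ≈ 5.089 m

γ = 1.26 × 9.81 = 12.3606 kN/m³.
A = 5.33 × 2.64 = 14.0712 m².
From F = γ·h_c·A, the centroid depth is h_c = 1090/(12.3606 × 14.0712) = 6.26694 m.
The plate makes 12.1° with the vertical, i.e. θ = 90° − 12.1° = 77.9° to the horizontal. Measuring y along the incline from the free-surface line, vertical depth h = y·sinθ with sinθ = 0.977783.
Along the incline, y_c = h_c/sinθ = 6.26694/0.977783 = 6.40934 m.
The centroid lies 2.64/2 = 1.32 m below the top edge, so the top edge sits at y_top = 6.40934 − 1.32 = 5.08934 m along the incline.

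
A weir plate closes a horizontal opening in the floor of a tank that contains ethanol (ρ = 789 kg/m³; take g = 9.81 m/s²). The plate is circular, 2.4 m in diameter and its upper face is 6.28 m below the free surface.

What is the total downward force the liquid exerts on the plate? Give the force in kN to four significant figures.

γ = ρg = 789 × 9.81 / 1000 = 7.74009 kN/m³.
The plate is horizontal, so pressure is uniform at p = γ·h = 7.74009 × 6.28 = 48.6078 kN/m².
A = π(1.2)² = 4.52389 m².
F = p·A = 48.6078 × 4.52389 = 219.896 kN.

F ≈ 219.9 kN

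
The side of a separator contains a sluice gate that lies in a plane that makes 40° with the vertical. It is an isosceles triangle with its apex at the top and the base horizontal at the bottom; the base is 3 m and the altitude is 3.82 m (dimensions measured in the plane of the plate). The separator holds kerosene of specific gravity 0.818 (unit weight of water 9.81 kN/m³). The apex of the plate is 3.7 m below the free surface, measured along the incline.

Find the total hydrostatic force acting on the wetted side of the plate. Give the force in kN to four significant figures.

γ = 0.818 × 9.81 = 8.02458 kN/m³.
The plate makes 40° with the vertical, i.e. θ = 90° − 40° = 50° to the horizontal. Measuring y along the incline from the free-surface line, vertical depth h = y·sinθ with sinθ = 0.766044.
With the apex up, the centroid sits 2h/3 = 2 × 3.82/3 = 2.54667 m below the apex, so y_c = 3.7 + 2.54667 = 6.24667 m and h_c = 6.24667 × 0.766044 = 4.78522 m.
A = ½ × 3 × 3.82 = 5.73 m².
Resultant F = γ·h_c·A = 8.02458 × 4.78522 × 5.73 = 220.028 kN.

F ≈ 220.0 kN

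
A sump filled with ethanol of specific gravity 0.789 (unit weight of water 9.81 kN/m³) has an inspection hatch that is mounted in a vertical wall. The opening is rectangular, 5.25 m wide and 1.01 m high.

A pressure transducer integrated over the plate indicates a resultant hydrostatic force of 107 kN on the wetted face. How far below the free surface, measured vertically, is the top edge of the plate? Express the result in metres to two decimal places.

d_top ≈ 2.10 m

γ = 0.789 × 9.81 = 7.74009 kN/m³.
A = 5.25 × 1.01 = 5.3025 m².
From F = γ·h_c·A, the centroid depth is h_c = 107/(7.74009 × 5.3025) = 2.6071 m.
The centroid lies 1.01/2 = 0.505 m below the top edge, so the top edge sits at h_top = 2.6071 − 0.505 = 2.1021 m below the surface.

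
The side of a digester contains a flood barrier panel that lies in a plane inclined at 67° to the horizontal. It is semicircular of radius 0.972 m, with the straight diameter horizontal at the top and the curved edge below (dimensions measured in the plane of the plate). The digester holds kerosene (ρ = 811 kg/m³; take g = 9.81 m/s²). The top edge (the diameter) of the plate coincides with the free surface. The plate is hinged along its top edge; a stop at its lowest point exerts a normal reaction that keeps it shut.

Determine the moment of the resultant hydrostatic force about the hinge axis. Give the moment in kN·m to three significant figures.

M ≈ 2.57 kN·m

γ = ρg = 811 × 9.81 / 1000 = 7.95591 kN/m³.
Let θ = 67° be the plate's angle to the horizontal; measure y along the incline from where the plane meets the free surface. Vertical depth h = y·sinθ with sinθ = 0.920505.
The centroid of a semicircle lies 4r/(3π) = 0.41253 m from the diameter, here below the top edge, so y_c = 0.41253 m and h_c = 0.41253 × 0.920505 = 0.379736 m.
A = πr²/2 = π × 0.972²/2 = 1.48406 m².
Resultant F = γ·h_c·A = 7.95591 × 0.379736 × 1.48406 = 4.48356 kN.
I_c = (π/8 − 8/(9π))·r⁴ = 0.109757 × 0.972⁴ = 0.0979709 m⁴.
Centre of pressure: y_p = y_c + I_c/(y_c·A) = 0.41253 + 0.0979709/(0.41253 × 1.48406) = 0.41253 + 0.160026 = 0.572556 m along the plane.
The resultant acts 0.41253 + 0.160026 = 0.572556 m (along the plate) below the hinge at the top edge, so the moment about the hinge is M = F × 0.572556 = 4.48356 × 0.572556 = 2.56709 kN·m.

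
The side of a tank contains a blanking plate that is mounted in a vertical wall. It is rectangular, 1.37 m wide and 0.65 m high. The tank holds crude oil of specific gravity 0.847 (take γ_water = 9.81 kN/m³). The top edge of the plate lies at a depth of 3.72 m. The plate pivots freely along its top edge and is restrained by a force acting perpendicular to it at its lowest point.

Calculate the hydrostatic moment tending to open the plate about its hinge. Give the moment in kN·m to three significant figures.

γ = 0.847 × 9.81 = 8.30907 kN/m³.
The centroid lies 0.65/2 = 0.325 m below the top edge, so the centroid depth is h_c = 3.72 + 0.325 = 4.045 m.
A = 1.37 × 0.65 = 0.8905 m².
Resultant F = γ·h_c·A = 8.30907 × 4.045 × 0.8905 = 29.9299 kN.
I_c = b·h³/12 = 1.37 × 0.65³/12 = 0.031353 m⁴.
Centre of pressure: y_p = y_c + I_c/(y_c·A) = 4.045 + 0.031353/(4.045 × 0.8905) = 4.045 + 0.00870416 = 4.0537 m along the plane.
The resultant acts 0.325 + 0.00870416 = 0.333704 m (along the plate) below the hinge at the top edge, so the moment about the hinge is M = F × 0.333704 = 29.9299 × 0.333704 = 9.98773 kN·m.

M ≈ 9.99 kN·m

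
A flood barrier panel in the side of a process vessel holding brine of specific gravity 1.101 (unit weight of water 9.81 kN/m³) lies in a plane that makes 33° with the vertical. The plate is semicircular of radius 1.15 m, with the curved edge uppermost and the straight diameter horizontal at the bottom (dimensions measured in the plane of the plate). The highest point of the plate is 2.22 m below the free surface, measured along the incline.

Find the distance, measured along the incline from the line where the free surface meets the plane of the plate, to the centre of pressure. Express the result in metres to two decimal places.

γ = 1.101 × 9.81 = 10.80081 kN/m³.
The plate makes 33° with the vertical, i.e. θ = 90° − 33° = 57° to the horizontal. Measuring y along the incline from the free-surface line, vertical depth h = y·sinθ with sinθ = 0.838671.
The centroid lies 4r/(3π) = 0.488075 m above the diameter, so r − 4r/(3π) = 1.15 − 0.488075 = 0.661925 m below the topmost point, so y_c = 2.22 + 0.661925 = 2.88193 m and h_c = 2.88193 × 0.838671 = 2.41699 m.
A = πr²/2 = π × 1.15²/2 = 2.07738 m².
Resultant F = γ·h_c·A = 10.80081 × 2.41699 × 2.07738 = 54.2309 kN.
I_c = (π/8 − 8/(9π))·r⁴ = 0.109757 × 1.15⁴ = 0.191966 m⁴.
Centre of pressure: y_p = y_c + I_c/(y_c·A) = 2.88193 + 0.191966/(2.88193 × 2.07738) = 2.88193 + 0.0320645 = 2.91399 m along the plane.

y_p = 2.91 m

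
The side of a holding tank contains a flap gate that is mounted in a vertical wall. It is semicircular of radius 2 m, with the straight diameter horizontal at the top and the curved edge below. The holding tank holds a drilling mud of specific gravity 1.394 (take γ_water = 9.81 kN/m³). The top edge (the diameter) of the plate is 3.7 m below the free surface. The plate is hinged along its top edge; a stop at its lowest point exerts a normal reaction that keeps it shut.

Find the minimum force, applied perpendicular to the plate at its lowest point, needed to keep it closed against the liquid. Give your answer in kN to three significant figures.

P ≈ 178 kN

γ = 1.394 × 9.81 = 13.67514 kN/m³.
The centroid of a semicircle lies 4r/(3π) = 0.848826 m from the diameter, here below the top edge, so the centroid depth is h_c = 3.7 + 0.848826 = 4.54883 m.
A = πr²/2 = π × 2²/2 = 6.28319 m².
Resultant F = γ·h_c·A = 13.67514 × 4.54883 × 6.28319 = 390.851 kN.
I_c = (π/8 − 8/(9π))·r⁴ = 0.109757 × 2⁴ = 1.75611 m⁴.
Centre of pressure: y_p = y_c + I_c/(y_c·A) = 4.54883 + 1.75611/(4.54883 × 6.28319) = 4.54883 + 0.0614429 = 4.61027 m along the plane.
The resultant acts 0.848826 + 0.0614429 = 0.910269 m (along the plate) below the hinge at the top edge, so the moment about the hinge is M = F × 0.910269 = 390.851 × 0.910269 = 355.78 kN·m.
A normal force at the bottom, 2 m from the hinge, must supply this moment: P = 355.78/2 = 177.89 kN.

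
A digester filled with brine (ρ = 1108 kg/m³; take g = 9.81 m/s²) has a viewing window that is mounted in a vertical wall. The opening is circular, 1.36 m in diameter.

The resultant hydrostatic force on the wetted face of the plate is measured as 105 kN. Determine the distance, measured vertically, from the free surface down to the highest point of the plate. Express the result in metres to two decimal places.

d_top ≈ 5.97 m

γ = ρg = 1108 × 9.81 / 1000 = 10.86948 kN/m³.
A = π(0.68)² = 1.45267 m².
From F = γ·h_c·A, the centroid depth is h_c = 105/(10.86948 × 1.45267) = 6.64988 m.
The centroid is at the centre, 0.68 m below the top of the plate, so the highest point sits at h_top = 6.64988 − 0.68 = 5.96988 m below the surface.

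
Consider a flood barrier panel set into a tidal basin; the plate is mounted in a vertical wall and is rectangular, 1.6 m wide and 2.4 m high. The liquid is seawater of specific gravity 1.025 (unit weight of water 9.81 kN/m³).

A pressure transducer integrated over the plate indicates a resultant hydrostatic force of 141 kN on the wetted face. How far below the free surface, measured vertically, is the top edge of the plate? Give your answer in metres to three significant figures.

γ = 1.025 × 9.81 = 10.05525 kN/m³.
A = 1.6 × 2.4 = 3.84 m².
From F = γ·h_c·A, the centroid depth is h_c = 141/(10.05525 × 3.84) = 3.6517 m.
The centroid lies 2.4/2 = 1.2 m below the top edge, so the top edge sits at h_top = 3.6517 − 1.2 = 2.4517 m below the surface.

d_top ≈ 2.45 m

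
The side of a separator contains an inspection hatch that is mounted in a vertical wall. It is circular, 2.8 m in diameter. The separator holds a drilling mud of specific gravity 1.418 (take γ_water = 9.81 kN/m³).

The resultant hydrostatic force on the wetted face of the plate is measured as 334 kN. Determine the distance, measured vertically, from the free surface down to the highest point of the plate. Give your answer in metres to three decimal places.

γ = 1.418 × 9.81 = 13.91058 kN/m³.
A = π(1.4)² = 6.15752 m².
From F = γ·h_c·A, the centroid depth is h_c = 334/(13.91058 × 6.15752) = 3.89938 m.
The centroid is at the centre, 1.4 m below the top of the plate, so the highest point sits at h_top = 3.89938 − 1.4 = 2.49938 m below the surface.

d_top ≈ 2.499 m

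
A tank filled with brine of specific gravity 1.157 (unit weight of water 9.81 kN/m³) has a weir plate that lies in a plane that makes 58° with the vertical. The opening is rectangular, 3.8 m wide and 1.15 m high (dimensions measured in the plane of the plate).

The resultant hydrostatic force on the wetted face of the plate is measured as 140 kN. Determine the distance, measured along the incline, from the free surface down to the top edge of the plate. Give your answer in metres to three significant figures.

y_top ≈ 4.75 m

γ = 1.157 × 9.81 = 11.35017 kN/m³.
A = 3.8 × 1.15 = 4.37 m².
From F = γ·h_c·A, the centroid depth is h_c = 140/(11.35017 × 4.37) = 2.82257 m.
The plate makes 58° with the vertical, i.e. θ = 90° − 58° = 32° to the horizontal. Measuring y along the incline from the free-surface line, vertical depth h = y·sinθ with sinθ = 0.529919.
Along the incline, y_c = h_c/sinθ = 2.82257/0.529919 = 5.32642 m.
The centroid lies 1.15/2 = 0.575 m below the top edge, so the top edge sits at y_top = 5.32642 − 0.575 = 4.75142 m along the incline.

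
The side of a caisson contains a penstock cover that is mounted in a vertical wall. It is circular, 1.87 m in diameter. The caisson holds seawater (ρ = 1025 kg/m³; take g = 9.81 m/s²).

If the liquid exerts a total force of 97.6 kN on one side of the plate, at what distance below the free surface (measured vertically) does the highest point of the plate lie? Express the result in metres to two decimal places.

d_top ≈ 2.60 m

γ = ρg = 1025 × 9.81 / 1000 = 10.05525 kN/m³.
A = π(0.935)² = 2.74646 m².
From F = γ·h_c·A, the centroid depth is h_c = 97.6/(10.05525 × 2.74646) = 3.53414 m.
The centroid is at the centre, 0.935 m below the top of the plate, so the highest point sits at h_top = 3.53414 − 0.935 = 2.59914 m below the surface.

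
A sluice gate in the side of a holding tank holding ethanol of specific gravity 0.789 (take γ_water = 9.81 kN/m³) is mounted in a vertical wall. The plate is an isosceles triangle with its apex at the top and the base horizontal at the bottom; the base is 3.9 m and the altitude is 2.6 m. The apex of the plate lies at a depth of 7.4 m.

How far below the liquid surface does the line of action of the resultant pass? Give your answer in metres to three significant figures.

h_p = 9.17 m

γ = 0.789 × 9.81 = 7.74009 kN/m³.
With the apex up, the centroid sits 2h/3 = 2 × 2.6/3 = 1.73333 m below the apex, so the centroid depth is h_c = 7.4 + 1.73333 = 9.13333 m.
A = ½ × 3.9 × 2.6 = 5.07 m².
Resultant F = γ·h_c·A = 7.74009 × 9.13333 × 5.07 = 358.412 kN.
I_c = b·h³/36 = 3.9 × 2.6³/36 = 1.90407 m⁴.
Centre of pressure: y_p = y_c + I_c/(y_c·A) = 9.13333 + 1.90407/(9.13333 × 5.07) = 9.13333 + 0.0411193 = 9.17445 m along the plane.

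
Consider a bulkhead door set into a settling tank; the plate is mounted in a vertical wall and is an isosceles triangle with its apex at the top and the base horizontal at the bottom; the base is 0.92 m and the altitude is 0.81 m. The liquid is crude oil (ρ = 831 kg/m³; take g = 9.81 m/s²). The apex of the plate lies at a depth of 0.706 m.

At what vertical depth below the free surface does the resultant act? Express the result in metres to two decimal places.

γ = ρg = 831 × 9.81 / 1000 = 8.15211 kN/m³.
With the apex up, the centroid sits 2h/3 = 2 × 0.81/3 = 0.54 m below the apex, so the centroid depth is h_c = 0.706 + 0.54 = 1.246 m.
A = ½ × 0.92 × 0.81 = 0.3726 m².
Resultant F = γ·h_c·A = 8.15211 × 1.246 × 0.3726 = 3.7847 kN.
I_c = b·h³/36 = 0.92 × 0.81³/36 = 0.0135813 m⁴.
Centre of pressure: y_p = y_c + I_c/(y_c·A) = 1.246 + 0.0135813/(1.246 × 0.3726) = 1.246 + 0.0292537 = 1.27525 m along the plane.

h_p = 1.28 m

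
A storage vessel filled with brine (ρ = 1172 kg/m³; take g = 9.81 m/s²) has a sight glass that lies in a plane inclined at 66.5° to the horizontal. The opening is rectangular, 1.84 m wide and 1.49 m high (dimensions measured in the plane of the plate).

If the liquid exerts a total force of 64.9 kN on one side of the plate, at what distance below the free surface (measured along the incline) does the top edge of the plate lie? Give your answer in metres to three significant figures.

y_top ≈ 1.50 m

γ = ρg = 1172 × 9.81 / 1000 = 11.49732 kN/m³.
A = 1.84 × 1.49 = 2.7416 m².
From F = γ·h_c·A, the centroid depth is h_c = 64.9/(11.49732 × 2.7416) = 2.05894 m.
Let θ = 66.5° be the plate's angle to the horizontal; measure y along the incline from where the plane meets the free surface. Vertical depth h = y·sinθ with sinθ = 0.917060.
Along the incline, y_c = h_c/sinθ = 2.05894/0.917060 = 2.24515 m.
The centroid lies 1.49/2 = 0.745 m below the top edge, so the top edge sits at y_top = 2.24515 − 0.745 = 1.50015 m along the incline.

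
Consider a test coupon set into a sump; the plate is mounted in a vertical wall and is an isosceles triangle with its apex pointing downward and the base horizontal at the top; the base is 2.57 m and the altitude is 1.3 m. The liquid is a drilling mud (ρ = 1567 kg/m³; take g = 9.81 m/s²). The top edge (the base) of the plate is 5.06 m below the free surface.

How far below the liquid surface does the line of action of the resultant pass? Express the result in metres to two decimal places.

γ = ρg = 1567 × 9.81 / 1000 = 15.37227 kN/m³.
With the apex down, the centroid sits h/3 = 1.3/3 = 0.433333 m below the base (the top edge), so the centroid depth is h_c = 5.06 + 0.433333 = 5.49333 m.
A = ½ × 2.57 × 1.3 = 1.6705 m².
Resultant F = γ·h_c·A = 15.37227 × 5.49333 × 1.6705 = 141.065 kN.
I_c = b·h³/36 = 2.57 × 1.3³/36 = 0.156841 m⁴.
Centre of pressure: y_p = y_c + I_c/(y_c·A) = 5.49333 + 0.156841/(5.49333 × 1.6705) = 5.49333 + 0.0170914 = 5.51042 m along the plane.

h_p = 5.51 m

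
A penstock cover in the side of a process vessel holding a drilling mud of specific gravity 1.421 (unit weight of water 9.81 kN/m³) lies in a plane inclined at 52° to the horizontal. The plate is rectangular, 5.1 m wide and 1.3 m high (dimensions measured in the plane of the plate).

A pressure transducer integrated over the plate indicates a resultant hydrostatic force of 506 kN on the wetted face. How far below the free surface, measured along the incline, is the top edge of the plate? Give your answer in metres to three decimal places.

y_top ≈ 6.298 m

γ = 1.421 × 9.81 = 13.94001 kN/m³.
A = 5.1 × 1.3 = 6.63 m².
From F = γ·h_c·A, the centroid depth is h_c = 506/(13.94001 × 6.63) = 5.47487 m.
Let θ = 52° be the plate's angle to the horizontal; measure y along the incline from where the plane meets the free surface. Vertical depth h = y·sinθ with sinθ = 0.788011.
Along the incline, y_c = h_c/sinθ = 5.47487/0.788011 = 6.94771 m.
The centroid lies 1.3/2 = 0.65 m below the top edge, so the top edge sits at y_top = 6.94771 − 0.65 = 6.29771 m along the incline.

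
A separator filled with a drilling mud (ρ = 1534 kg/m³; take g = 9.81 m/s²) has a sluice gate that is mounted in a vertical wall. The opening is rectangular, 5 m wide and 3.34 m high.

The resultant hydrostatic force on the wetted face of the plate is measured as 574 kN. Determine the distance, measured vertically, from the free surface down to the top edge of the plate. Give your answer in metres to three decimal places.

d_top ≈ 0.614 m

γ = ρg = 1534 × 9.81 / 1000 = 15.04854 kN/m³.
A = 5 × 3.34 = 16.7 m².
From F = γ·h_c·A, the centroid depth is h_c = 574/(15.04854 × 16.7) = 2.28403 m.
The centroid lies 3.34/2 = 1.67 m below the top edge, so the top edge sits at h_top = 2.28403 − 1.67 = 0.61403 m below the surface.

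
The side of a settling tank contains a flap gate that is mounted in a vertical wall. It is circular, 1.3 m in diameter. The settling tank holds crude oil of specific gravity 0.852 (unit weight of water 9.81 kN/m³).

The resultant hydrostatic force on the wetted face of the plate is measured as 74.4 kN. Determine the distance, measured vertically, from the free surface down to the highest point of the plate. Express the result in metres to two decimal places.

γ = 0.852 × 9.81 = 8.35812 kN/m³.
A = π(0.65)² = 1.32732 m².
From F = γ·h_c·A, the centroid depth is h_c = 74.4/(8.35812 × 1.32732) = 6.70639 m.
The centroid is at the centre, 0.65 m below the top of the plate, so the highest point sits at h_top = 6.70639 − 0.65 = 6.05639 m below the surface.

d_top ≈ 6.06 m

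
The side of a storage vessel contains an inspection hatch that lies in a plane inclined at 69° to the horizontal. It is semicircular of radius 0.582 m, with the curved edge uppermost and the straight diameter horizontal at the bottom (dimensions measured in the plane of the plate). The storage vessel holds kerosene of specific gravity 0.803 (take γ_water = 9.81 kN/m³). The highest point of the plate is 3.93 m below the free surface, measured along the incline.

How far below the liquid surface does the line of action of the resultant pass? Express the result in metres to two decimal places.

h_p = 3.99 m

γ = 0.803 × 9.81 = 7.87743 kN/m³.
Let θ = 69° be the plate's angle to the horizontal; measure y along the incline from where the plane meets the free surface. Vertical depth h = y·sinθ with sinθ = 0.933580.
The centroid lies 4r/(3π) = 0.247008 m above the diameter, so r − 4r/(3π) = 0.582 − 0.247008 = 0.334992 m below the topmost point, so y_c = 3.93 + 0.334992 = 4.26499 m and h_c = 4.26499 × 0.933580 = 3.98171 m.
A = πr²/2 = π × 0.582²/2 = 0.532066 m².
Resultant F = γ·h_c·A = 7.87743 × 3.98171 × 0.532066 = 16.6886 kN.
I_c = (π/8 − 8/(9π))·r⁴ = 0.109757 × 0.582⁴ = 0.0125929 m⁴.
Centre of pressure: y_p = y_c + I_c/(y_c·A) = 4.26499 + 0.0125929/(4.26499 × 0.532066) = 4.26499 + 0.00554935 = 4.27054 m along the plane.
Vertically, h_p = y_p·sinθ = 4.27054 × 0.933580 = 3.98689 m.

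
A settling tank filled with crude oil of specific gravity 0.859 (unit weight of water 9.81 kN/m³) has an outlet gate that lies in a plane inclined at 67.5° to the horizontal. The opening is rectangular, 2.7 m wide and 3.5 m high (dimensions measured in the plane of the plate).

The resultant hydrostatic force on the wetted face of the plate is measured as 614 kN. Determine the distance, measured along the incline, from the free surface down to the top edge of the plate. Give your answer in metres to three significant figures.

y_top ≈ 6.60 m

γ = 0.859 × 9.81 = 8.42679 kN/m³.
A = 2.7 × 3.5 = 9.45 m².
From F = γ·h_c·A, the centroid depth is h_c = 614/(8.42679 × 9.45) = 7.71036 m.
Let θ = 67.5° be the plate's angle to the horizontal; measure y along the incline from where the plane meets the free surface. Vertical depth h = y·sinθ with sinθ = 0.923880.
Along the incline, y_c = h_c/sinθ = 7.71036/0.923880 = 8.34563 m.
The centroid lies 3.5/2 = 1.75 m below the top edge, so the top edge sits at y_top = 8.34563 − 1.75 = 6.59563 m along the incline.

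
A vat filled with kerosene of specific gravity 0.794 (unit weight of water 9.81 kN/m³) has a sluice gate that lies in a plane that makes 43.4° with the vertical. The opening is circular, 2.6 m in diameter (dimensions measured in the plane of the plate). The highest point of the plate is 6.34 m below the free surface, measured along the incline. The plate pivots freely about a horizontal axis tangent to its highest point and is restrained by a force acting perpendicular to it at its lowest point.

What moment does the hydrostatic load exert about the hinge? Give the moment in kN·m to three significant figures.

M ≈ 311 kN·m

γ = 0.794 × 9.81 = 7.78914 kN/m³.
The plate makes 43.4° with the vertical, i.e. θ = 90° − 43.4° = 46.6° to the horizontal. Measuring y along the incline from the free-surface line, vertical depth h = y·sinθ with sinθ = 0.726575.
The centroid is at the centre, 1.3 m below the top of the plate, so y_c = 6.34 + 1.3 = 7.64 m and h_c = 7.64 × 0.726575 = 5.55103 m.
A = π(1.3)² = 5.30929 m².
Resultant F = γ·h_c·A = 7.78914 × 5.55103 × 5.30929 = 229.562 kN.
I_c = πr⁴/4 = π × 1.3⁴/4 = 2.24318 m⁴.
Centre of pressure: y_p = y_c + I_c/(y_c·A) = 7.64 + 2.24318/(7.64 × 5.30929) = 7.64 + 0.0553012 = 7.6953 m along the plane.
The resultant acts 1.3 + 0.0553012 = 1.3553 m (along the plate) below the hinge at the top edge, so the moment about the hinge is M = F × 1.3553 = 229.562 × 1.3553 = 311.125 kN·m.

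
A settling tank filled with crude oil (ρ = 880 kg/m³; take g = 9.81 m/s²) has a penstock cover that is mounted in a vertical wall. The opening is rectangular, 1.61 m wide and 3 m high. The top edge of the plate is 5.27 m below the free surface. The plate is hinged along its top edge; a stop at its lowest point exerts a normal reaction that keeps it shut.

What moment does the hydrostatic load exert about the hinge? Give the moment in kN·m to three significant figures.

γ = ρg = 880 × 9.81 / 1000 = 8.6328 kN/m³.
The centroid lies 3/2 = 1.5 m below the top edge, so the centroid depth is h_c = 5.27 + 1.5 = 6.77 m.
A = 1.61 × 3 = 4.83 m².
Resultant F = γ·h_c·A = 8.6328 × 6.77 × 4.83 = 282.285 kN.
I_c = b·h³/12 = 1.61 × 3³/12 = 3.6225 m⁴.
Centre of pressure: y_p = y_c + I_c/(y_c·A) = 6.77 + 3.6225/(6.77 × 4.83) = 6.77 + 0.110783 = 6.88078 m along the plane.
The resultant acts 1.5 + 0.110783 = 1.61078 m (along the plate) below the hinge at the top edge, so the moment about the hinge is M = F × 1.61078 = 282.285 × 1.61078 = 454.699 kN·m.

M ≈ 455 kN·m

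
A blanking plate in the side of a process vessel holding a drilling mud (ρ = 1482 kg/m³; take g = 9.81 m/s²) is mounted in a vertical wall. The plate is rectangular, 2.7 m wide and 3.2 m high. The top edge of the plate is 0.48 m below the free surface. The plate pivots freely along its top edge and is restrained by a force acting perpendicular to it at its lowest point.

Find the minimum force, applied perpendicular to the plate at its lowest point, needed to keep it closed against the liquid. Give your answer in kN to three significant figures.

P ≈ 164 kN

γ = ρg = 1482 × 9.81 / 1000 = 14.53842 kN/m³.
The centroid lies 3.2/2 = 1.6 m below the top edge, so the centroid depth is h_c = 0.48 + 1.6 = 2.08 m.
A = 2.7 × 3.2 = 8.64 m².
Resultant F = γ·h_c·A = 14.53842 × 2.08 × 8.64 = 261.273 kN.
I_c = b·h³/12 = 2.7 × 3.2³/12 = 7.3728 m⁴.
Centre of pressure: y_p = y_c + I_c/(y_c·A) = 2.08 + 7.3728/(2.08 × 8.64) = 2.08 + 0.410256 = 2.49026 m along the plane.
The resultant acts 1.6 + 0.410256 = 2.01026 m (along the plate) below the hinge at the top edge, so the moment about the hinge is M = F × 2.01026 = 261.273 × 2.01026 = 525.227 kN·m.
A normal force at the bottom, 3.2 m from the hinge, must supply this moment: P = 525.227/3.2 = 164.133 kN.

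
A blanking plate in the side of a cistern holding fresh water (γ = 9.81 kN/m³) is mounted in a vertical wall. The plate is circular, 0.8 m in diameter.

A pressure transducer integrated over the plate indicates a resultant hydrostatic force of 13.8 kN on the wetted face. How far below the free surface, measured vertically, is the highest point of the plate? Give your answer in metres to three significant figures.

γ = 9.81 kN/m³.
A = π(0.4)² = 0.502655 m².
From F = γ·h_c·A, the centroid depth is h_c = 13.8/(9.81 × 0.502655) = 2.7986 m.
The centroid is at the centre, 0.4 m below the top of the plate, so the highest point sits at h_top = 2.7986 − 0.4 = 2.3986 m below the surface.

d_top ≈ 2.40 m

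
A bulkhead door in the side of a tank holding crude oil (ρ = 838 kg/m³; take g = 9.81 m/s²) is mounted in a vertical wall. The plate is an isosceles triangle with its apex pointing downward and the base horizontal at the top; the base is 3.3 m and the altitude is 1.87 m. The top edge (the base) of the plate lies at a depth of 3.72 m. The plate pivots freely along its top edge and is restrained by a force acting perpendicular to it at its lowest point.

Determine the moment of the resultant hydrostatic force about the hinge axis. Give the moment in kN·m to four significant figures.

M ≈ 73.60 kN·m

γ = ρg = 838 × 9.81 / 1000 = 8.22078 kN/m³.
With the apex down, the centroid sits h/3 = 1.87/3 = 0.623333 m below the base (the top edge), so the centroid depth is h_c = 3.72 + 0.623333 = 4.34333 m.
A = ½ × 3.3 × 1.87 = 3.0855 m².
Resultant F = γ·h_c·A = 8.22078 × 4.34333 × 3.0855 = 110.17 kN.
I_c = b·h³/36 = 3.3 × 1.87³/36 = 0.599427 m⁴.
Centre of pressure: y_p = y_c + I_c/(y_c·A) = 4.34333 + 0.599427/(4.34333 × 3.0855) = 4.34333 + 0.0447289 = 4.38806 m along the plane.
The resultant acts 0.623333 + 0.0447289 = 0.668062 m (along the plate) below the hinge at the top edge, so the moment about the hinge is M = F × 0.668062 = 110.17 × 0.668062 = 73.6004 kN·m.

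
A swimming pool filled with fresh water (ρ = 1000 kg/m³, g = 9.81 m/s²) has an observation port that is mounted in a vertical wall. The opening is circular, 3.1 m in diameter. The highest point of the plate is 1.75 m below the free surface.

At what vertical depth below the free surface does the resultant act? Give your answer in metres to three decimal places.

γ = ρg = 1000 × 9.81 = 9810 N/m³ = 9.81 kN/m³.
The centroid is at the centre, 1.55 m below the top of the plate, so the centroid depth is h_c = 1.75 + 1.55 = 3.3 m.
A = π(1.55)² = 7.54768 m².
Resultant F = γ·h_c·A = 9.81 × 3.3 × 7.54768 = 244.341 kN.
I_c = πr⁴/4 = π × 1.55⁴/4 = 4.53332 m⁴.
Centre of pressure: y_p = y_c + I_c/(y_c·A) = 3.3 + 4.53332/(3.3 × 7.54768) = 3.3 + 0.182007 = 3.48201 m along the plane.

h_p = 3.482 m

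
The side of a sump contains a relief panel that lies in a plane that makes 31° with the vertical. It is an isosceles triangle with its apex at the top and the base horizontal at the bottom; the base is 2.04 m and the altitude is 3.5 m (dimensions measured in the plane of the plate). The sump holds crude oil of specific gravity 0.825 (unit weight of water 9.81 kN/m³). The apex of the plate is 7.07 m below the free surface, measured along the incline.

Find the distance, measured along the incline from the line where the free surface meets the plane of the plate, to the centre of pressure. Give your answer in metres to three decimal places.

γ = 0.825 × 9.81 = 8.09325 kN/m³.
The plate makes 31° with the vertical, i.e. θ = 90° − 31° = 59° to the horizontal. Measuring y along the incline from the free-surface line, vertical depth h = y·sinθ with sinθ = 0.857167.
With the apex up, the centroid sits 2h/3 = 2 × 3.5/3 = 2.33333 m below the apex, so y_c = 7.07 + 2.33333 = 9.40333 m and h_c = 9.40333 × 0.857167 = 8.06022 m.
A = ½ × 2.04 × 3.5 = 3.57 m².
Resultant F = γ·h_c·A = 8.09325 × 8.06022 × 3.57 = 232.883 kN.
I_c = b·h³/36 = 2.04 × 3.5³/36 = 2.42958 m⁴.
Centre of pressure: y_p = y_c + I_c/(y_c·A) = 9.40333 + 2.42958/(9.40333 × 3.57) = 9.40333 + 0.0723738 = 9.4757 m along the plane.

y_p = 9.476 m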